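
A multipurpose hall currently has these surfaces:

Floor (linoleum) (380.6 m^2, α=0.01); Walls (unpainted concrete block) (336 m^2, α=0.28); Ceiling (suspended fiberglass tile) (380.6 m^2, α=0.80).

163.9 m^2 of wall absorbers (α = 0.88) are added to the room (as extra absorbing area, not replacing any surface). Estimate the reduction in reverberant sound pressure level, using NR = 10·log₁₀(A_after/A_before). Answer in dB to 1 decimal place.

1.3 dB

Equivalent absorption area: A_before = 380.6×0.01 + 336×0.28 + 380.6×0.80 = 402.366 m^2.
Treatment contributes 163.9·0.88 = 144.232 sabins.
New total A_after = 546.598 sabins.
NR = 10·log₁₀(546.598/402.366) = 1.3 dB.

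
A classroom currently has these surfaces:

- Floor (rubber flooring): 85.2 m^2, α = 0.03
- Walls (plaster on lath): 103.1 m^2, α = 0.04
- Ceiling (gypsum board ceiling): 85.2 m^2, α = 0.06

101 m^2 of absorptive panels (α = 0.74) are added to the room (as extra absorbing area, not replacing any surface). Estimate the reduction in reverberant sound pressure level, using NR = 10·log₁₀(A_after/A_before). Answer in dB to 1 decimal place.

8.7 dB

A_before = Σ Sᵢαᵢ = 85.2*0.03 + 103.1*0.04 + 85.2*0.06 = 11.792 sabins.
Treatment contributes 101·0.74 = 74.740 sabins.
New total A_after = 86.532 sabins.
Reduction = 10 log₁₀(A_after/A_before) = 10 log₁₀(7.3382) = 8.7 dB.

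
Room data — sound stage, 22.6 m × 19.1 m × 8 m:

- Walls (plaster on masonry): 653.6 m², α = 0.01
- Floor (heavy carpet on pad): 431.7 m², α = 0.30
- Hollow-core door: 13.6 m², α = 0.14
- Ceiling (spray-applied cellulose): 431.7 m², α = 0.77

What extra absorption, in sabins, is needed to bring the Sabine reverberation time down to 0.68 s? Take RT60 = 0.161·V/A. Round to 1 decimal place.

347.3 sabins

Summing Sᵢαᵢ: 6.536 + 129.510 + 1.904 + 332.409 → A₁ = 470.359 sabins.
Target A₂ = 0.161·3453.28/0.68 = 817.615 sabins (V = 3453.28 m³).
Additional absorption ΔA = 817.615 − 470.359 = 347.3 sabins.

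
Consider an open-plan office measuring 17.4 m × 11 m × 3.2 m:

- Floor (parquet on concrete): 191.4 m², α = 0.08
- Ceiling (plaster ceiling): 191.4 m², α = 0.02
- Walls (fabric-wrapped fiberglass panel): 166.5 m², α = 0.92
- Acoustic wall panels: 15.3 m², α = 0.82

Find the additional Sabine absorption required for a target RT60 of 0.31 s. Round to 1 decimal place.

133.2 sabins

A₁ = Σ Sᵢαᵢ = 191.4*0.08 + 191.4*0.02 + 166.5*0.92 + 15.3*0.82 = 184.866 sabins.
For T = 0.31 s, need A₂ = 0.161·V/T = 0.161·612.48/0.31 = 318.094 sabins.
ΔA = A₂ − A₁ = 318.094 − 184.866 = 133.2 sabins.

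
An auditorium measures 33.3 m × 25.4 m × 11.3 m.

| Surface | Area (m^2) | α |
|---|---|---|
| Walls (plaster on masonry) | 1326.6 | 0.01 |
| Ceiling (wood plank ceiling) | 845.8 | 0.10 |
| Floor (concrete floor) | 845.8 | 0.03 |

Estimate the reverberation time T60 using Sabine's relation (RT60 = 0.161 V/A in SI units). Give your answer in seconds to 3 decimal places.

12.488 sec

Summing Sᵢαᵢ: 13.266 + 84.580 + 25.374 → A = 123.220 sabins.
Volume V = 33.3 × 25.4 × 11.3 = 9557.766 m³.
Sabine: RT60 = 0.161 × 9557.766 / 123.220 = 12.488 s.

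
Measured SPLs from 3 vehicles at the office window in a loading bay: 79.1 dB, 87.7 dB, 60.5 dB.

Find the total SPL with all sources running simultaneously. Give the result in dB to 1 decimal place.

Converting to relative power and adding: 10^(79.1/10) + 10^(87.7/10) + 10^(60.5/10) = 6.712e+08.
L_total = 10·log₁₀(6.712e+08) = 88.3 dB.

88.3 dB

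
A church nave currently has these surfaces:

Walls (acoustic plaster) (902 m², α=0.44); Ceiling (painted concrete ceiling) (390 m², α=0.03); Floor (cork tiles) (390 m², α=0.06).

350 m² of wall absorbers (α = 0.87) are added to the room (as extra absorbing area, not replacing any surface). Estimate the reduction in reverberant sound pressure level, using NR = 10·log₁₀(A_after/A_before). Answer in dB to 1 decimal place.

2.3 dB

Equivalent absorption area: A_before = 902*0.44 + 390*0.03 + 390*0.06 = 431.980 m².
Added absorption = 350 × 0.87 = 304.500 sabins.
New total A_after = 736.480 sabins.
Reduction = 10 log₁₀(A_after/A_before) = 10 log₁₀(1.7049) = 2.3 dB.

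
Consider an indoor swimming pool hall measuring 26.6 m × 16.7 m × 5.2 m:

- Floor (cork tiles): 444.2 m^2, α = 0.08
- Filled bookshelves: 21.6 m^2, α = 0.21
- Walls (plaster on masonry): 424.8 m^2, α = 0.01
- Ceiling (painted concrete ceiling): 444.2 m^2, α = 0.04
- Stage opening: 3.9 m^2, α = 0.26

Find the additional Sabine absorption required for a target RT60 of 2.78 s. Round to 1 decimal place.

70.7 sabins

Summing Sᵢαᵢ: 35.536 + 4.536 + 4.248 + 17.768 + 1.014 → A₁ = 63.102 sabins.
For T = 2.78 s, need A₂ = 0.161·V/T = 0.161·2309.944/2.78 = 133.777 sabins.
Additional absorption ΔA = 133.777 − 63.102 = 70.7 sabins.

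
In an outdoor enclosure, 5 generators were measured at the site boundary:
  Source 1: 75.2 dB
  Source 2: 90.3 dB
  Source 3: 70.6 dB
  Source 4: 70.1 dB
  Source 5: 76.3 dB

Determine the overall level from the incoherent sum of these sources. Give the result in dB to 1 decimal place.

Converting to relative power and adding: 10^(75.2/10) + 10^(90.3/10) + 10^(70.6/10) + 10^(70.1/10) + 10^(76.3/10) = 1.169e+09.
Back to dB: 10·log₁₀ Σ = 90.7 dB.

90.7 dB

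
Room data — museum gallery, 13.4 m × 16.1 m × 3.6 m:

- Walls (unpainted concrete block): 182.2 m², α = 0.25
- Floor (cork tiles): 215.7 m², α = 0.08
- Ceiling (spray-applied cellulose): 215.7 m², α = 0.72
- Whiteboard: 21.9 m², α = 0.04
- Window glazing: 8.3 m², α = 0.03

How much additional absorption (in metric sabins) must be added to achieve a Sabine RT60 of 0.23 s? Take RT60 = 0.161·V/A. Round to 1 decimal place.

Total absorption A₁ = 182.2·0.25 + 215.7·0.08 + 215.7·0.72 + 21.9·0.04 + 8.3·0.03
  = 45.550 + 17.256 + 155.304 + 0.876 + 0.249 = 219.235 m² sabins.
V = 776.664 m³. Required absorption A₂ = 0.161 × 776.664 / 0.23 = 543.665 sabins.
Shortfall: 543.665 − 219.235 = 324.4 sabins.

324.4 sabins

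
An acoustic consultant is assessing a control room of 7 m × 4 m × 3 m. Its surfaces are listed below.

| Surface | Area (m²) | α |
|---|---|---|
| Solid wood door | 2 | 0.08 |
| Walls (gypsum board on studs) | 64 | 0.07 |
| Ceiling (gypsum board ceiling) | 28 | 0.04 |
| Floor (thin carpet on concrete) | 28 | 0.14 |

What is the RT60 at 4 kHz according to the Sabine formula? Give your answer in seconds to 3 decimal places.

Total absorption A = 2·0.08 + 64·0.07 + 28·0.04 + 28·0.14
  = 0.160 + 4.480 + 1.120 + 3.920 = 9.680 m² sabins.
V = 7·4·3 = 84 m³.
RT60 = 0.161 · V / A = 0.161 × 84 / 9.680 = 1.397 s.

1.397 sec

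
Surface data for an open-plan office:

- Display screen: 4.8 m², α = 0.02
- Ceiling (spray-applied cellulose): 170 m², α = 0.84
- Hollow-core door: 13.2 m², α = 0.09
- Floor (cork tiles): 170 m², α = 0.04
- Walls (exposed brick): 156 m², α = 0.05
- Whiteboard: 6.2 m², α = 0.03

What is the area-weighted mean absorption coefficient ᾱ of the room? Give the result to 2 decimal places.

0.31

S = Σ Sᵢ = 4.8 + 170 + 13.2 + 170 + 156 + 6.2 = 520.2 m².
Σ(Sᵢαᵢ) = 4.8·0.02 + 170·0.84 + 13.2·0.09 + 170·0.04 + 156·0.05 + 6.2·0.03 = 158.870.
ᾱ = A/S = 0.31.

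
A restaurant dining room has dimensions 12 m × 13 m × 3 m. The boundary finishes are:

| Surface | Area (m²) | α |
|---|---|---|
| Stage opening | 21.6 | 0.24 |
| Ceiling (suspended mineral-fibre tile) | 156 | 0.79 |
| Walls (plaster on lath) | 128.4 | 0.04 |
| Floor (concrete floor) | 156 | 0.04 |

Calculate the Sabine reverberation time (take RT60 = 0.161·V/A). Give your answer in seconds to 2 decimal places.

0.54 seconds

Summing Sᵢαᵢ: 5.184 + 123.240 + 5.136 + 6.240 → A = 139.800 sabins.
Room volume: 468 m³.
T = 0.161 V/A = 0.161·468/139.800 = 0.54 s.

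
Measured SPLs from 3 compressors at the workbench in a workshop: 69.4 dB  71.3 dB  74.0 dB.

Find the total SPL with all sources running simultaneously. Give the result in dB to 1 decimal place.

76.8 dB

Converting to relative power and adding: 10^(69.4/10) + 10^(71.3/10) + 10^(74.0/10) = 4.732e+07.
Combined level = 10 log₁₀(4.732e+07) = 76.8 dB.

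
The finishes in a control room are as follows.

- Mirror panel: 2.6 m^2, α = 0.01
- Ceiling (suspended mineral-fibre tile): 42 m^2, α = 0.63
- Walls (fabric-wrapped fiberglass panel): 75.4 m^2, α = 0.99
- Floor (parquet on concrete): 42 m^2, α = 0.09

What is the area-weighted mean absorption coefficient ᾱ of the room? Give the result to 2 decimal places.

S = Σ Sᵢ = 2.6 + 42 + 75.4 + 42 = 162.0 m^2.
Weighted sum Σ Sα = 104.912.
ᾱ = A/S = 0.65.

0.65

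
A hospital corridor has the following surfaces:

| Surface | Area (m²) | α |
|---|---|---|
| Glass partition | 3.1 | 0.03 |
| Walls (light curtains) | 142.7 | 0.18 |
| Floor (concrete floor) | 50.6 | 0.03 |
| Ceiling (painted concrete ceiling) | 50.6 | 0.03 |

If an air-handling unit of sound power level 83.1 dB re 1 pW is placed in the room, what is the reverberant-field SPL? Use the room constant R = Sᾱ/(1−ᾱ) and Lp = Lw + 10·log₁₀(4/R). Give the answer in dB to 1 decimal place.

74.0 dB

Σ(Sᵢαᵢ) = 3.1×0.03 + 142.7×0.18 + 50.6×0.03 + 50.6×0.03 = 28.815; total area S = 247.0 m².
ᾱ = 28.815/247.0 = 0.1167; R = Sᾱ/(1−ᾱ) = 28.815/(1−0.1167) = 32.622 m².
Lp = 83.1 + 10·log₁₀(4/32.622) = 83.1 + (-9.11) = 74.0 dB.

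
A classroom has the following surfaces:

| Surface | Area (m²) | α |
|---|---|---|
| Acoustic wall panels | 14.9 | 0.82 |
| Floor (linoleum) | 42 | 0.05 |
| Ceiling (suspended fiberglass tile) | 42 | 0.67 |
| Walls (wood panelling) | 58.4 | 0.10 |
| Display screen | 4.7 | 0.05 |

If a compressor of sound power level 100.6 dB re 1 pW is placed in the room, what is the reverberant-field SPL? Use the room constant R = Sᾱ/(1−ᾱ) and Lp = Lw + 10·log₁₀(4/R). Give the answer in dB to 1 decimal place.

Σ(Sᵢαᵢ) = 14.9×0.82 + 42×0.05 + 42×0.67 + 58.4×0.10 + 4.7×0.05 = 48.533; total area S = 162.0 m².
ᾱ = 48.533/162.0 = 0.2996; R = Sᾱ/(1−ᾱ) = 48.533/(1−0.2996) = 69.293 m².
Lp = Lw + 10 log₁₀(4/R) = 100.6 -12.39 = 88.2 dB.

88.2 dB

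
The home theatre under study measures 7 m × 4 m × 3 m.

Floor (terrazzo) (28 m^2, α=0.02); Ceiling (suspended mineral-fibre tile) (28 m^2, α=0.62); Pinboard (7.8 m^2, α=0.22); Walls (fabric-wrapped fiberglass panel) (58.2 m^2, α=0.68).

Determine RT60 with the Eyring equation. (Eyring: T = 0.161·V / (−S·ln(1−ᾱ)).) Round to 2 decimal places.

Total surface area S = 28 + 28 + 7.8 + 58.2 = 122.0 m^2.
Σ(Sᵢαᵢ) = 28·0.02 + 28·0.62 + 7.8·0.22 + 58.2·0.68 = 59.212.
Mean coefficient ᾱ = A/S = 0.4853.
Eyring denominator: −S ln(1−ᾱ) = 81.029.
V = 7 × 4 × 3 = 84 m³.
RT60 = 0.161 × 84 / 81.029 = 0.17 s.

0.17 s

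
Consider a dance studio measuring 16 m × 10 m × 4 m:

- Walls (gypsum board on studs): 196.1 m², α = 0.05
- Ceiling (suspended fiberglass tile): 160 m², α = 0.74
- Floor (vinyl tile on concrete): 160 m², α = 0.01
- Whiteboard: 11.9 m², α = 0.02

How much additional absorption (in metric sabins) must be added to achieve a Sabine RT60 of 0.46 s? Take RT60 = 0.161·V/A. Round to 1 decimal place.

Equivalent absorption area: A₁ = 196.1·0.05 + 160·0.74 + 160·0.01 + 11.9·0.02 = 130.043 m².
V = 640 m³. Required absorption A₂ = 0.161 × 640 / 0.46 = 224.000 sabins.
Additional absorption ΔA = 224.000 − 130.043 = 94.0 sabins.

94.0 sabins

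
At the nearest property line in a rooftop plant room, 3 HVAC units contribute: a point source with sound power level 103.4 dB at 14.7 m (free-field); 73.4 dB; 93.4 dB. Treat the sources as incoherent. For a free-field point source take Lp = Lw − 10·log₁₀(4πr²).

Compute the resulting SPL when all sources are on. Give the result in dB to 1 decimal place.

Source at 14.7 m: Lp = 103.4 − 10·log₁₀(4π·14.7²) = 103.4 − 10·log₁₀(2715.467) = 69.1 dB.
Sum in the linear (power) domain: Σ 10^(Lᵢ/10) = 10^(69.1/10) + 10^(73.4/10) + 10^(93.4/10) = 2.218e+09.
Back to dB: 10·log₁₀ Σ = 93.5 dB.

93.5 dB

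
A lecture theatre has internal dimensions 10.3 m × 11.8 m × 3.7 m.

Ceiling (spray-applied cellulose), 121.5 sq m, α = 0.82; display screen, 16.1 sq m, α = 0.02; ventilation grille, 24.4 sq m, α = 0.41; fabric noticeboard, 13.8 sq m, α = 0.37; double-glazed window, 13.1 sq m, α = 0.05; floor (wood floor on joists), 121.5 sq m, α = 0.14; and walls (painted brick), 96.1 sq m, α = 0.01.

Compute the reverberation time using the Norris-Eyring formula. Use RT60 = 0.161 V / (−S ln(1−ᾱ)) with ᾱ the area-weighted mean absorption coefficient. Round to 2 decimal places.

0.45 seconds

Total surface area S = 121.5 + 16.1 + 24.4 + 13.8 + 13.1 + 121.5 + 96.1 = 406.5 sq m.
Absorption A = 121.5·0.82 + 16.1·0.02 + 24.4·0.41 + 13.8·0.37 + 13.1·0.05 + 121.5·0.14 + 96.1·0.01 = 133.688 sabins.
ᾱ = 133.688 / 406.5 = 0.3289.
Eyring denominator: −S ln(1−ᾱ) = 162.127.
V = 10.3 × 11.8 × 3.7 = 449.698 m³.
T = 0.161·V/[−S·ln(1−ᾱ)] = 0.161·449.698/162.127 = 0.45 s.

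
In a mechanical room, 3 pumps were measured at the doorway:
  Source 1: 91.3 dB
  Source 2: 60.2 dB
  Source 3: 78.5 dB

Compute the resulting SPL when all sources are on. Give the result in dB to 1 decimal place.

91.5 dB

Converting to relative power and adding: 10^(91.3/10) + 10^(60.2/10) + 10^(78.5/10) = 1.421e+09.
L_total = 10·log₁₀(1.421e+09) = 91.5 dB.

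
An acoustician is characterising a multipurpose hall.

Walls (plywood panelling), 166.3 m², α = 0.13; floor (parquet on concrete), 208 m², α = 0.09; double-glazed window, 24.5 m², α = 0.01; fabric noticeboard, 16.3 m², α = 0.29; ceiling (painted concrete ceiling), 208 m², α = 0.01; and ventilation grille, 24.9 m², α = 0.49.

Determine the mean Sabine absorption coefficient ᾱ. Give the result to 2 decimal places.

Total surface area S = 648.0 m².
Σ(Sᵢαᵢ) = 166.3*0.13 + 208*0.09 + 24.5*0.01 + 16.3*0.29 + 208*0.01 + 24.9*0.49 = 59.592.
ᾱ = 59.592 / 648.0 = 0.09.

0.09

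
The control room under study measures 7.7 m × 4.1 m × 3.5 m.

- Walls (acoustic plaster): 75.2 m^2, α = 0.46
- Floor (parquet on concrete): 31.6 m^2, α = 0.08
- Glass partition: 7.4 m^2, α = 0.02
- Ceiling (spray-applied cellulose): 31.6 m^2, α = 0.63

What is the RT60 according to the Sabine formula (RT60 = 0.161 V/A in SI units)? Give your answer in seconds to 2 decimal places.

0.31 s

Summing Sᵢαᵢ: 34.592 + 2.528 + 0.148 + 19.908 → A = 57.176 sabins.
Volume V = 7.7 × 4.1 × 3.5 = 110.495 m³.
T = 0.161 V/A = 0.161·110.495/57.176 = 0.31 s.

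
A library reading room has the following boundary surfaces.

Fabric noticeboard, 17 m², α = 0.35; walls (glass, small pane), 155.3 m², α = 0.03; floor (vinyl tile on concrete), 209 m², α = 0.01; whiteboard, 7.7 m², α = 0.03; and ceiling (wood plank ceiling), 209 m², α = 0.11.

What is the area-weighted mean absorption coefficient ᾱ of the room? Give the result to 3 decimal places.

Total surface area S = 598.0 m².
Σ(Sᵢαᵢ) = 17·0.35 + 155.3·0.03 + 209·0.01 + 7.7·0.03 + 209·0.11 = 35.920.
ᾱ = 35.920 / 598.0 = 0.060.

0.060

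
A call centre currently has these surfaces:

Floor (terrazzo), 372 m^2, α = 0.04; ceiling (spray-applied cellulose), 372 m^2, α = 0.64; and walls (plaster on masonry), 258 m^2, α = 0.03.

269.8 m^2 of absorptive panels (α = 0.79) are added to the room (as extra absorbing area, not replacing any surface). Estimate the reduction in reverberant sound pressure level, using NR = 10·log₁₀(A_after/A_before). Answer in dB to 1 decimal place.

2.6 dB

A_before = Σ Sᵢαᵢ = 372×0.04 + 372×0.64 + 258×0.03 = 260.700 sabins.
Treatment contributes 269.8·0.79 = 213.142 sabins.
New total A_after = 473.842 sabins.
NR = 10·log₁₀(473.842/260.700) = 2.6 dB.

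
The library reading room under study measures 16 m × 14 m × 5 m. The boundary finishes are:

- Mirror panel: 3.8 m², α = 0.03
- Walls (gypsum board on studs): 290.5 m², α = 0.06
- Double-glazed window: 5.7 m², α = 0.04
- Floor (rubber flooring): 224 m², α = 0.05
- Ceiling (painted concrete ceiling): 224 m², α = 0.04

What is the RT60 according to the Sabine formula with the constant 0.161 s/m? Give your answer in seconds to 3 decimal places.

Summing Sᵢαᵢ: 0.114 + 17.430 + 0.228 + 11.200 + 8.960 → A = 37.932 sabins.
Volume V = 16 × 14 × 5 = 1120 m³.
T = 0.161 V/A = 0.161·1120/37.932 = 4.754 s.

4.754 sec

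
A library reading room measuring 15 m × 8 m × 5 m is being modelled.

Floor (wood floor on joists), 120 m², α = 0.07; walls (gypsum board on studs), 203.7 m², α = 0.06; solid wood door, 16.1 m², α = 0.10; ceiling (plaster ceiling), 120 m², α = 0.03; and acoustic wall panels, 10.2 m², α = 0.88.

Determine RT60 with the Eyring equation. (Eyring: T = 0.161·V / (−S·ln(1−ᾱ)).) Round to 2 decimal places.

2.67 sec

Total surface area S = 120 + 203.7 + 16.1 + 120 + 10.2 = 470.0 m².
Absorption A = 120·0.07 + 203.7·0.06 + 16.1·0.10 + 120·0.03 + 10.2·0.88 = 34.808 sabins.
Mean coefficient ᾱ = A/S = 0.0741.
−S·ln(1−ᾱ) = −470.0 × ln(1 − 0.0741) = 36.185.
V = 15 × 8 × 5 = 600 m³.
RT60 = 0.161 × 600 / 36.185 = 2.67 s.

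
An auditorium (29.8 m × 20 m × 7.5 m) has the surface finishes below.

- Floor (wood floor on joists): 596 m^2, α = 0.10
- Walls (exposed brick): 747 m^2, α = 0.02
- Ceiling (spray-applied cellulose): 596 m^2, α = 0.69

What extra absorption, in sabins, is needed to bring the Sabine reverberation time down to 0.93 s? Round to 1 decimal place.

Summing Sᵢαᵢ: 59.600 + 14.940 + 411.240 → A₁ = 485.780 sabins.
Target A₂ = 0.161·4470/0.93 = 773.839 sabins (V = 4470 m³).
ΔA = A₂ − A₁ = 773.839 − 485.780 = 288.1 sabins.

288.1 sabins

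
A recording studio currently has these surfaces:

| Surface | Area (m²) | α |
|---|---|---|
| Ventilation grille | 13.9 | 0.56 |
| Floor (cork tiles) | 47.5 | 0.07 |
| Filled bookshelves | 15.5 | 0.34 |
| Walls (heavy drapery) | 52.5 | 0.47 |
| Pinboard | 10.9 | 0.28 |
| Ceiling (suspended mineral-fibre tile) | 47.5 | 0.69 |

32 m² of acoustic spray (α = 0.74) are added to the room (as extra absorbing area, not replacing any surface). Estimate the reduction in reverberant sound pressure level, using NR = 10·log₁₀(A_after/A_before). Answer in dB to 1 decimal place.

A_before = Σ Sᵢαᵢ = 13.9*0.56 + 47.5*0.07 + 15.5*0.34 + 52.5*0.47 + 10.9*0.28 + 47.5*0.69 = 76.881 sabins.
Treatment contributes 32·0.74 = 23.680 sabins.
A_after = 76.881 + 23.680 = 100.561 sabins.
NR = 10·log₁₀(100.561/76.881) = 1.2 dB.

1.2 dB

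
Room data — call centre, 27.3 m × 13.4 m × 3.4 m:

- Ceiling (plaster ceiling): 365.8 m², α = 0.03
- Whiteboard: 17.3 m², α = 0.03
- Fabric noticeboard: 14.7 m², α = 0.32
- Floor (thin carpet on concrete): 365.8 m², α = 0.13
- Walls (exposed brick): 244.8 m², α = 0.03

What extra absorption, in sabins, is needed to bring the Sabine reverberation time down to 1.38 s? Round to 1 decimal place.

74.0 sabins

Equivalent absorption area: A₁ = 365.8*0.03 + 17.3*0.03 + 14.7*0.32 + 365.8*0.13 + 244.8*0.03 = 71.095 m².
Target A₂ = 0.161·1243.788/1.38 = 145.109 sabins (V = 1243.788 m³).
ΔA = A₂ − A₁ = 145.109 − 71.095 = 74.0 sabins.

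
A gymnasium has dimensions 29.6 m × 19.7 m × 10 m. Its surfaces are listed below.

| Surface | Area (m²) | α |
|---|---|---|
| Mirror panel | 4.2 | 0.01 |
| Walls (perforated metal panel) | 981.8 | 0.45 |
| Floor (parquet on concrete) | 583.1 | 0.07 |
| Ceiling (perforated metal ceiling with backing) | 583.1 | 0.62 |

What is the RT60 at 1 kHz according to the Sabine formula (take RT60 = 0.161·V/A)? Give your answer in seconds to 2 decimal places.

1.11 seconds

Equivalent absorption area: A = 4.2×0.01 + 981.8×0.45 + 583.1×0.07 + 583.1×0.62 = 844.191 m².
Room volume: 5831.2 m³.
T = 0.161 V/A = 0.161·5831.2/844.191 = 1.11 s.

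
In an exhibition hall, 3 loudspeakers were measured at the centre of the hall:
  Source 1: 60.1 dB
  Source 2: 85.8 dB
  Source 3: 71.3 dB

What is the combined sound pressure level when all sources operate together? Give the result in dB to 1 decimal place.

86.0 dB

Sum in the linear (power) domain: Σ 10^(Lᵢ/10) = 10^(60.1/10) + 10^(85.8/10) + 10^(71.3/10) = 3.947e+08.
Back to dB: 10·log₁₀ Σ = 86.0 dB.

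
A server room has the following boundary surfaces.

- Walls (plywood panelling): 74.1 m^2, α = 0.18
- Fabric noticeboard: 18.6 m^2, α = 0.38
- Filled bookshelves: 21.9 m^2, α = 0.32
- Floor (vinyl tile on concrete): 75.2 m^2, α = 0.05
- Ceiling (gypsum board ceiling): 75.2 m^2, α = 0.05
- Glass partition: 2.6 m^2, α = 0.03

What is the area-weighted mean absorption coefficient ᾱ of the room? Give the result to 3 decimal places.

S = Σ Sᵢ = 74.1 + 18.6 + 21.9 + 75.2 + 75.2 + 2.6 = 267.6 m^2.
Σ(Sᵢαᵢ) = 74.1×0.18 + 18.6×0.38 + 21.9×0.32 + 75.2×0.05 + 75.2×0.05 + 2.6×0.03 = 35.012.
ᾱ = A/S = 0.131.

0.131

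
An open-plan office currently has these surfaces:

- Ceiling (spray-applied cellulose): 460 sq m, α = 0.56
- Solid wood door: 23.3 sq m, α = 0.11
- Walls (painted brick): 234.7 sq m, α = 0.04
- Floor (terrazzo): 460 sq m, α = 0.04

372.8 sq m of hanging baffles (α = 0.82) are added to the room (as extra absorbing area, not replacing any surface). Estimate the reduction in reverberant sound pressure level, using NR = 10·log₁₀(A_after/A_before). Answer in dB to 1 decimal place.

A_before = Σ Sᵢαᵢ = 460·0.56 + 23.3·0.11 + 234.7·0.04 + 460·0.04 = 287.951 sabins.
Added absorption = 372.8 × 0.82 = 305.696 sabins.
A_after = 287.951 + 305.696 = 593.647 sabins.
Reduction = 10 log₁₀(A_after/A_before) = 10 log₁₀(2.0616) = 3.1 dB.

3.1 dB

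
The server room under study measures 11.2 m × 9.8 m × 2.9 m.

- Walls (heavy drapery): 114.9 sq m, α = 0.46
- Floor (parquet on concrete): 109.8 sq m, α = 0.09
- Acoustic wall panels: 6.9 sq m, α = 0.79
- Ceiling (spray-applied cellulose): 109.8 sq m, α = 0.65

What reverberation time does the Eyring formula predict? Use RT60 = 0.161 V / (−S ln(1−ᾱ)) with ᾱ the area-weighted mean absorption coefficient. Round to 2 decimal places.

0.29 seconds

S = Σ Sᵢ = 341.4 sq m.
Absorption A = 114.9×0.46 + 109.8×0.09 + 6.9×0.79 + 109.8×0.65 = 139.557 sabins.
ᾱ = 139.557 / 341.4 = 0.4088.
−S·ln(1−ᾱ) = −341.4 × ln(1 − 0.4088) = 179.440.
V = 11.2 × 9.8 × 2.9 = 318.304 m³.
T = 0.161·V/[−S·ln(1−ᾱ)] = 0.161·318.304/179.440 = 0.29 s.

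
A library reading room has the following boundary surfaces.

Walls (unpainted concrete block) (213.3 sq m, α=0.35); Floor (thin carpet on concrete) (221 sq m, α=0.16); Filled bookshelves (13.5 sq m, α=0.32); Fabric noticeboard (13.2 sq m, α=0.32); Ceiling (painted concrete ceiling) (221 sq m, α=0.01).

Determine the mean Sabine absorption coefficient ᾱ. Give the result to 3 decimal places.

0.177

Total surface area S = 682.0 sq m.
Σ(Sᵢαᵢ) = 213.3×0.35 + 221×0.16 + 13.5×0.32 + 13.2×0.32 + 221×0.01 = 120.769.
ᾱ = A/S = 0.177.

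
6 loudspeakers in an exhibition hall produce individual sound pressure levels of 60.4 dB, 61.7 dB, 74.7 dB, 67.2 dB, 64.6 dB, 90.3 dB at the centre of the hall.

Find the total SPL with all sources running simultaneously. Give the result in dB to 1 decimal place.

90.5 dB

Converting to relative power and adding: 10^(60.4/10) + 10^(61.7/10) + 10^(74.7/10) + 10^(67.2/10) + 10^(64.6/10) + 10^(90.3/10) = 1.112e+09.
L_total = 10·log₁₀(1.112e+09) = 90.5 dB.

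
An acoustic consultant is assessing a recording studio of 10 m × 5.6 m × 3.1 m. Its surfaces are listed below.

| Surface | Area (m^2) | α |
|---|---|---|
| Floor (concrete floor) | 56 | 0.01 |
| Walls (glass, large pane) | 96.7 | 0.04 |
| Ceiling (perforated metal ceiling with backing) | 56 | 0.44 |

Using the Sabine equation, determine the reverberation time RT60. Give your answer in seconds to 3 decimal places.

0.962 sec

A = Σ Sᵢαᵢ = 56*0.01 + 96.7*0.04 + 56*0.44 = 29.068 sabins.
V = 10·5.6·3.1 = 173.6 m³.
T = 0.161 V/A = 0.161·173.6/29.068 = 0.962 s.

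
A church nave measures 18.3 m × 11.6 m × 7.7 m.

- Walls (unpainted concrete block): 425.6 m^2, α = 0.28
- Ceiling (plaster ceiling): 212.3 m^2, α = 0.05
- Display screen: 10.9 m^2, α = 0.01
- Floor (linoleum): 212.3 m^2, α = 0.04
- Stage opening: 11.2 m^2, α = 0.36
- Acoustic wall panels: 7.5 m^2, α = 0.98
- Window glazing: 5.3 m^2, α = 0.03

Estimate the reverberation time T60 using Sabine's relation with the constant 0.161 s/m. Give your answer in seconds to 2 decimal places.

1.76 s

Equivalent absorption area: A = 425.6·0.28 + 212.3·0.05 + 10.9·0.01 + 212.3·0.04 + 11.2·0.36 + 7.5·0.98 + 5.3·0.03 = 149.925 m^2.
V = 18.3·11.6·7.7 = 1634.556 m³.
T = 0.161 V/A = 0.161·1634.556/149.925 = 1.76 s.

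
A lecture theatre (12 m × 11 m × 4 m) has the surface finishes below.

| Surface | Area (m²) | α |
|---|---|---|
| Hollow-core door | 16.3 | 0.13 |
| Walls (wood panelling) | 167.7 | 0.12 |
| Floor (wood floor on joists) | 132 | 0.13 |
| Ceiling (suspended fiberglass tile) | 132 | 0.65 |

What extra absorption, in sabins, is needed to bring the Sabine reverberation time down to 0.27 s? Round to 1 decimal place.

Summing Sᵢαᵢ: 2.119 + 20.124 + 17.160 + 85.800 → A₁ = 125.203 sabins.
V = 528 m³. Required absorption A₂ = 0.161 × 528 / 0.27 = 314.844 sabins.
Shortfall: 314.844 − 125.203 = 189.6 sabins.

189.6 sabins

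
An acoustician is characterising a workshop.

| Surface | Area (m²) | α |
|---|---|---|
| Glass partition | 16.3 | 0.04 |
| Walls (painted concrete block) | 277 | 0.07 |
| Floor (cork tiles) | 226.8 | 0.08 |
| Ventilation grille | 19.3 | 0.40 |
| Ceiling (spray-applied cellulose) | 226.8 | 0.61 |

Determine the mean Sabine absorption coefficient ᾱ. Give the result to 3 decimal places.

Total surface area S = 766.2 m².
Σ(Sᵢαᵢ) = 16.3·0.04 + 277·0.07 + 226.8·0.08 + 19.3·0.40 + 226.8·0.61 = 184.254.
ᾱ = 184.254 / 766.2 = 0.240.

0.240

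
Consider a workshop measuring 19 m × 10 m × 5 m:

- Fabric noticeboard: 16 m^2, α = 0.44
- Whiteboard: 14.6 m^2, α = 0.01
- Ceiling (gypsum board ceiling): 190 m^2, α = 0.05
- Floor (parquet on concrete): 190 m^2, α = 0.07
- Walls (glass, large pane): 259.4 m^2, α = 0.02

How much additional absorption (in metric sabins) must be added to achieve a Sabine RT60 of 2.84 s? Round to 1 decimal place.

Total absorption A₁ = 16*0.44 + 14.6*0.01 + 190*0.05 + 190*0.07 + 259.4*0.02
  = 7.040 + 0.146 + 9.500 + 13.300 + 5.188 = 35.174 m^2 sabins.
For T = 2.84 s, need A₂ = 0.161·V/T = 0.161·950/2.84 = 53.856 sabins.
Additional absorption ΔA = 53.856 − 35.174 = 18.7 sabins.

18.7 sabins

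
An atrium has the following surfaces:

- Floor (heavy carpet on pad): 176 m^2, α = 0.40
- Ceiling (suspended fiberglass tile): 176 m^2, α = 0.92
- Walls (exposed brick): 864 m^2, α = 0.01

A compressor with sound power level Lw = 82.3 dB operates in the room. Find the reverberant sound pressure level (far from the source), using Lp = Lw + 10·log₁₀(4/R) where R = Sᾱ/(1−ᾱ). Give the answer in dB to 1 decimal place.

Σ(Sᵢαᵢ) = 176·0.40 + 176·0.92 + 864·0.01 = 240.960; total area S = 1216.0 m^2.
ᾱ = 240.960/1216.0 = 0.1982; R = Sᾱ/(1−ᾱ) = 240.960/(1−0.1982) = 300.524 m^2.
Lp = Lw + 10 log₁₀(4/R) = 82.3 -18.76 = 63.5 dB.

63.5 dB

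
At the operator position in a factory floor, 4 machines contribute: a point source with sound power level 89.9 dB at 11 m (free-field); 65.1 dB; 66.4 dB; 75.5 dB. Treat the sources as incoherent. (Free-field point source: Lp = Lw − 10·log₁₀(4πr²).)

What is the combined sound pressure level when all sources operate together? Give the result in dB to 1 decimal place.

Source at 11 m: Lp = 89.9 − 10·log₁₀(4π·11²) = 89.9 − 10·log₁₀(1520.531) = 58.1 dB.
Sum in the linear (power) domain: Σ 10^(Lᵢ/10) = 10^(58.1/10) + 10^(65.1/10) + 10^(66.4/10) + 10^(75.5/10) = 4.373e+07.
Back to dB: 10·log₁₀ Σ = 76.4 dB.

76.4 dB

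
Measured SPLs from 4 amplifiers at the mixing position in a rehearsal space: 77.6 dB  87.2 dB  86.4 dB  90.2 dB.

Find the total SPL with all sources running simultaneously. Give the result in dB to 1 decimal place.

93.2 dB

Converting to relative power and adding: 10^(77.6/10) + 10^(87.2/10) + 10^(86.4/10) + 10^(90.2/10) = 2.066e+09.
Back to dB: 10·log₁₀ Σ = 93.2 dB.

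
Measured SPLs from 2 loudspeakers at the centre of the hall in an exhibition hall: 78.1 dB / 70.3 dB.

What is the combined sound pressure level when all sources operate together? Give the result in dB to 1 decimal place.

78.8 dB

Converting to relative power and adding: 10^(78.1/10) + 10^(70.3/10) = 7.528e+07.
Back to dB: 10·log₁₀ Σ = 78.8 dB.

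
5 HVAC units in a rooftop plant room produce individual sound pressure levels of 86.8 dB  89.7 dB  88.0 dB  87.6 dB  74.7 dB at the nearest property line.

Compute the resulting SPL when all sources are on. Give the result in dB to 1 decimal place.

94.2 dB

Σ 10^(Lᵢ/10) = 2.648e+09.
Back to dB: 10·log₁₀ Σ = 94.2 dB.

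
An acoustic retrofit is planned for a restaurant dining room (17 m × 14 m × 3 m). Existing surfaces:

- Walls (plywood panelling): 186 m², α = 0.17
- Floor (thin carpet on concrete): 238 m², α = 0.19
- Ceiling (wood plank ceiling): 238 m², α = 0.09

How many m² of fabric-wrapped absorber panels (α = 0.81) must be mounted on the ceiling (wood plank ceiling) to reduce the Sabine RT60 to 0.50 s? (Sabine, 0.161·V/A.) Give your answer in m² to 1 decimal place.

182.8

Total absorption A₁ = 186×0.17 + 238×0.19 + 238×0.09
  = 31.620 + 45.220 + 21.420 = 98.260 m² sabins.
Required A₂ = 0.161·714/0.50 = 229.908 sabins.
ΔA needed = 229.908 − 98.260 = 131.648 sabins.
Each m² of panel replacing the ceiling (wood plank ceiling) adds (0.81 − 0.09) = 0.72 sabins.
Panel area = 131.648 / 0.72 = 182.8 m².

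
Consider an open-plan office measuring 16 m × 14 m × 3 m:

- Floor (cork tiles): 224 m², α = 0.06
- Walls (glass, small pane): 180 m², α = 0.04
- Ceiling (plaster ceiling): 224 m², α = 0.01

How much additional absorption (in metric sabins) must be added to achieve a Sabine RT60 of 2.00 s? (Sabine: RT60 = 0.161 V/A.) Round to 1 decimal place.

Summing Sᵢαᵢ: 13.440 + 7.200 + 2.240 → A₁ = 22.880 sabins.
For T = 2.00 s, need A₂ = 0.161·V/T = 0.161·672/2.00 = 54.096 sabins.
Shortfall: 54.096 − 22.880 = 31.2 sabins.

31.2 sabins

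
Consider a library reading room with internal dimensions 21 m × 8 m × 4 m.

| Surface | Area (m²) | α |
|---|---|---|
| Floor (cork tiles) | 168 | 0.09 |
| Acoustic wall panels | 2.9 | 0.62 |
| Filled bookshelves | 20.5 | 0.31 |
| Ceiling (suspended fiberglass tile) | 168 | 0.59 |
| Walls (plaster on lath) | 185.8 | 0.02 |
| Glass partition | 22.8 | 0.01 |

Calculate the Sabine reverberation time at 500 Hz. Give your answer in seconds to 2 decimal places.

Equivalent absorption area: A = 168*0.09 + 2.9*0.62 + 20.5*0.31 + 168*0.59 + 185.8*0.02 + 22.8*0.01 = 126.337 m².
V = 21·8·4 = 672 m³.
Sabine: RT60 = 0.161 × 672 / 126.337 = 0.86 s.

0.86 s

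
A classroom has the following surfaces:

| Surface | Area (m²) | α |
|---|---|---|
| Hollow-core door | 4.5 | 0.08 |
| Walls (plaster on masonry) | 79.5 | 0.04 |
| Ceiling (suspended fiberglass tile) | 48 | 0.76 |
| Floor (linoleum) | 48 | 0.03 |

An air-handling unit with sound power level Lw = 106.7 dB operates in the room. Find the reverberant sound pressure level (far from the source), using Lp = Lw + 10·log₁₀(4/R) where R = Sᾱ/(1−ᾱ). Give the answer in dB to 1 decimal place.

95.4 dB

Σ(Sᵢαᵢ) = 4.5×0.08 + 79.5×0.04 + 48×0.76 + 48×0.03 = 41.460; total area S = 180.0 m².
ᾱ = 41.460/180.0 = 0.2303; R = Sᾱ/(1−ᾱ) = 41.460/(1−0.2303) = 53.865 m².
Lp = 106.7 + 10·log₁₀(4/53.865) = 106.7 + (-11.29) = 95.4 dB.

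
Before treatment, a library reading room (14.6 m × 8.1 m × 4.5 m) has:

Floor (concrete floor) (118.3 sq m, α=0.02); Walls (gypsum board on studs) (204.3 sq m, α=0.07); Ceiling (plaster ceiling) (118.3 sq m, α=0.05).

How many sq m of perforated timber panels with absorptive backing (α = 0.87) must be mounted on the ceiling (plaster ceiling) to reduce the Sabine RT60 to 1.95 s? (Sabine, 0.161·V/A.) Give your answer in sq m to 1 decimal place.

Equivalent absorption area: A₁ = 118.3×0.02 + 204.3×0.07 + 118.3×0.05 = 22.582 sq m.
V = 532.17 m³. Target absorption A₂ = 0.161 × 532.17 / 1.95 = 43.938 sabins.
ΔA needed = 43.938 − 22.582 = 21.356 sabins.
Each sq m of panel replacing the ceiling (plaster ceiling) adds (0.87 − 0.05) = 0.82 sabins.
Area = ΔA/Δα = 21.356/0.82 = 26.0 sq m.

26.0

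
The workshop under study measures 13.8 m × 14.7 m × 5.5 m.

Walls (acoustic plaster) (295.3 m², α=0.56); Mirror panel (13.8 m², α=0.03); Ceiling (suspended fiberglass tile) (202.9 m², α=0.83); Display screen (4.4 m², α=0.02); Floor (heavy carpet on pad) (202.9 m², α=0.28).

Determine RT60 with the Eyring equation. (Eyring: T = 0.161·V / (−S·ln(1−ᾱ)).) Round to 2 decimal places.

0.32 s

Total surface area S = 295.3 + 13.8 + 202.9 + 4.4 + 202.9 = 719.3 m².
Absorption A = 295.3·0.56 + 13.8·0.03 + 202.9·0.83 + 4.4·0.02 + 202.9·0.28 = 391.089 sabins.
Mean coefficient ᾱ = A/S = 0.5437.
−S·ln(1−ᾱ) = −719.3 × ln(1 − 0.5437) = 564.366.
V = 13.8 × 14.7 × 5.5 = 1115.73 m³.
T = 0.161·V/[−S·ln(1−ᾱ)] = 0.161·1115.73/564.366 = 0.32 s.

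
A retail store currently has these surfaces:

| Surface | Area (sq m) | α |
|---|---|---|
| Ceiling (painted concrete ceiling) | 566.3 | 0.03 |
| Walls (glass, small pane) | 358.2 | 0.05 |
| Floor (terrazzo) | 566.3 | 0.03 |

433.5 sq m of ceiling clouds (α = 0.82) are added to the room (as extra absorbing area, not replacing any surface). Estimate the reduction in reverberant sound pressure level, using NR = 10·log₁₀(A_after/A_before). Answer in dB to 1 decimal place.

A_before = Σ Sᵢαᵢ = 566.3·0.03 + 358.2·0.05 + 566.3·0.03 = 51.888 sabins.
Treatment contributes 433.5·0.82 = 355.470 sabins.
A_after = 51.888 + 355.470 = 407.358 sabins.
Reduction = 10 log₁₀(A_after/A_before) = 10 log₁₀(7.8507) = 8.9 dB.

8.9 dB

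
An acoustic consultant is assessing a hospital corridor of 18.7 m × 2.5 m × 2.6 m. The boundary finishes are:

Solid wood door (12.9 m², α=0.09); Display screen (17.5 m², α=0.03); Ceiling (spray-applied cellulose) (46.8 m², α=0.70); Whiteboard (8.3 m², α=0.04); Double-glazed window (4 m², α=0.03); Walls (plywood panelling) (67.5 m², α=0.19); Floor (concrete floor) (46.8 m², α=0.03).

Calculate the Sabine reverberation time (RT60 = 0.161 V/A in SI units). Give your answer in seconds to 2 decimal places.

Total absorption A = 12.9·0.09 + 17.5·0.03 + 46.8·0.70 + 8.3·0.04 + 4·0.03 + 67.5·0.19 + 46.8·0.03
  = 1.161 + 0.525 + 32.760 + 0.332 + 0.120 + 12.825 + 1.404 = 49.127 m² sabins.
Room volume: 121.55 m³.
T = 0.161 V/A = 0.161·121.55/49.127 = 0.40 s.

0.40 seconds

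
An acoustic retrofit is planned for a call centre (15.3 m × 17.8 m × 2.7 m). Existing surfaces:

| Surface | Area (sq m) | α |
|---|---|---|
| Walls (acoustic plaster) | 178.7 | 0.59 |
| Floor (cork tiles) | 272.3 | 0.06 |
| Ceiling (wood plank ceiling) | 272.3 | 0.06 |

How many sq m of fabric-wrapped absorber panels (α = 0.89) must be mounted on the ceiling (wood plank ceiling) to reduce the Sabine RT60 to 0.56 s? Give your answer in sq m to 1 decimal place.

A₁ = Σ Sᵢαᵢ = 178.7·0.59 + 272.3·0.06 + 272.3·0.06 = 138.109 sabins.
Required A₂ = 0.161·735.318/0.56 = 211.404 sabins.
ΔA needed = 211.404 − 138.109 = 73.295 sabins.
Each sq m of panel replacing the ceiling (wood plank ceiling) adds (0.89 − 0.06) = 0.83 sabins.
Panel area = 73.295 / 0.83 = 88.3 sq m.

88.3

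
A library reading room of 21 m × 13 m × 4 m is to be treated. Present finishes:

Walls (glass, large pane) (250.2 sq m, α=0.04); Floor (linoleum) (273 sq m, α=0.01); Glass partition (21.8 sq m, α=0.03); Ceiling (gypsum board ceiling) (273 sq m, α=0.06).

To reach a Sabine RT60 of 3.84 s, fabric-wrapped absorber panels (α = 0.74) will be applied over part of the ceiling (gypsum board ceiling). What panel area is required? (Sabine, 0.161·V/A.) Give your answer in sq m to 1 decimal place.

A₁ = Σ Sᵢαᵢ = 250.2×0.04 + 273×0.01 + 21.8×0.03 + 273×0.06 = 29.772 sabins.
Required A₂ = 0.161·1092/3.84 = 45.784 sabins.
Absorption to add: 45.784 − 29.772 = 16.012 sabins.
Each sq m of panel replacing the ceiling (gypsum board ceiling) adds (0.74 − 0.06) = 0.68 sabins.
Panel area = 16.012 / 0.68 = 23.5 sq m.

23.5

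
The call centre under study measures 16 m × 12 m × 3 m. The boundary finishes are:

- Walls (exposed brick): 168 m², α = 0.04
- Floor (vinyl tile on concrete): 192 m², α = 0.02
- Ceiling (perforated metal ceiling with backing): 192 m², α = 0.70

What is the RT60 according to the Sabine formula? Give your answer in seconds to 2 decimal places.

Equivalent absorption area: A = 168·0.04 + 192·0.02 + 192·0.70 = 144.960 m².
Room volume: 576 m³.
Sabine: RT60 = 0.161 × 576 / 144.960 = 0.64 s.

0.64 seconds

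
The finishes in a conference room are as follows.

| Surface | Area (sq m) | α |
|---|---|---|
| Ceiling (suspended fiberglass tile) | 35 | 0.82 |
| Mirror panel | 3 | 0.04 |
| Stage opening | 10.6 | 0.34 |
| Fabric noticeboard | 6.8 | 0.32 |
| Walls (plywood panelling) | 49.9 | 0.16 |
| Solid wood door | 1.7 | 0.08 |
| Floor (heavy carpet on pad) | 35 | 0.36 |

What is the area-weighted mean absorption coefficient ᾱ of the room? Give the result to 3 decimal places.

Total surface area S = 142.0 sq m.
A = 35*0.82 + 3*0.04 + 10.6*0.34 + 6.8*0.32 + 49.9*0.16 + 1.7*0.08 + 35*0.36 = 55.320 sabins.
ᾱ = 55.320 / 142.0 = 0.390.

0.390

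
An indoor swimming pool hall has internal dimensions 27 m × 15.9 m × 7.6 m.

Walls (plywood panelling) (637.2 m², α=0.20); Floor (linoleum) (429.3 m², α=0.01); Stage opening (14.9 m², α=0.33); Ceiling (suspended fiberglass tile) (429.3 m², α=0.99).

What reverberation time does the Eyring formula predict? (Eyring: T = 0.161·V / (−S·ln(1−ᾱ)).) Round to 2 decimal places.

Total surface area S = 637.2 + 429.3 + 14.9 + 429.3 = 1510.7 m².
Σ(Sᵢαᵢ) = 637.2·0.20 + 429.3·0.01 + 14.9·0.33 + 429.3·0.99 = 561.657.
Mean coefficient ᾱ = A/S = 0.3718.
−S·ln(1−ᾱ) = −1510.7 × ln(1 − 0.3718) = 702.319.
V = 27 × 15.9 × 7.6 = 3262.68 m³.
RT60 = 0.161 × 3262.68 / 702.319 = 0.75 s.

0.75 seconds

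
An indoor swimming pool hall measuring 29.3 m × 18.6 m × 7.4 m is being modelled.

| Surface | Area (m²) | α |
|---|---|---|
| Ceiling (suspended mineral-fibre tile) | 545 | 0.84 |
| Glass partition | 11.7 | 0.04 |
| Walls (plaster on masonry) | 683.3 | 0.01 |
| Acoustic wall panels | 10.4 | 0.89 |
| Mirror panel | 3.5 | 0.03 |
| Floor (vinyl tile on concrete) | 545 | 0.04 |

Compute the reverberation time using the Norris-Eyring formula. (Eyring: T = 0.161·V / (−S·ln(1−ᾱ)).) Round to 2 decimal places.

Total surface area S = 545 + 11.7 + 683.3 + 10.4 + 3.5 + 545 = 1798.9 m².
Absorption A = 545×0.84 + 11.7×0.04 + 683.3×0.01 + 10.4×0.89 + 3.5×0.03 + 545×0.04 = 496.262 sabins.
ᾱ = 496.262 / 1798.9 = 0.2759.
Eyring denominator: −S ln(1−ᾱ) = 580.731.
V = 29.3 × 18.6 × 7.4 = 4032.852 m³.
T = 0.161·V/[−S·ln(1−ᾱ)] = 0.161·4032.852/580.731 = 1.12 s.

1.12 s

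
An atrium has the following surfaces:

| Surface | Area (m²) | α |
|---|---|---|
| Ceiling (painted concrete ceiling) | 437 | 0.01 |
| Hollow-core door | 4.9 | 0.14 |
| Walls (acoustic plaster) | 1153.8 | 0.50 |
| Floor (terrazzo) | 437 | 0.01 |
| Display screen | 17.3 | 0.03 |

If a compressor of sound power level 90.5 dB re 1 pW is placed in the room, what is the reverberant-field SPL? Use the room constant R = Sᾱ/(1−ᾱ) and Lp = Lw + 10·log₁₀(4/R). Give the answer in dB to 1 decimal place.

67.4 dB

Σ(Sᵢαᵢ) = 437×0.01 + 4.9×0.14 + 1153.8×0.50 + 437×0.01 + 17.3×0.03 = 586.845; total area S = 2050.0 m².
ᾱ = 0.2863, so room constant R = A/(1−ᾱ) = 822.257 m².
Lp = Lw + 10 log₁₀(4/R) = 90.5 -23.13 = 67.4 dB.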